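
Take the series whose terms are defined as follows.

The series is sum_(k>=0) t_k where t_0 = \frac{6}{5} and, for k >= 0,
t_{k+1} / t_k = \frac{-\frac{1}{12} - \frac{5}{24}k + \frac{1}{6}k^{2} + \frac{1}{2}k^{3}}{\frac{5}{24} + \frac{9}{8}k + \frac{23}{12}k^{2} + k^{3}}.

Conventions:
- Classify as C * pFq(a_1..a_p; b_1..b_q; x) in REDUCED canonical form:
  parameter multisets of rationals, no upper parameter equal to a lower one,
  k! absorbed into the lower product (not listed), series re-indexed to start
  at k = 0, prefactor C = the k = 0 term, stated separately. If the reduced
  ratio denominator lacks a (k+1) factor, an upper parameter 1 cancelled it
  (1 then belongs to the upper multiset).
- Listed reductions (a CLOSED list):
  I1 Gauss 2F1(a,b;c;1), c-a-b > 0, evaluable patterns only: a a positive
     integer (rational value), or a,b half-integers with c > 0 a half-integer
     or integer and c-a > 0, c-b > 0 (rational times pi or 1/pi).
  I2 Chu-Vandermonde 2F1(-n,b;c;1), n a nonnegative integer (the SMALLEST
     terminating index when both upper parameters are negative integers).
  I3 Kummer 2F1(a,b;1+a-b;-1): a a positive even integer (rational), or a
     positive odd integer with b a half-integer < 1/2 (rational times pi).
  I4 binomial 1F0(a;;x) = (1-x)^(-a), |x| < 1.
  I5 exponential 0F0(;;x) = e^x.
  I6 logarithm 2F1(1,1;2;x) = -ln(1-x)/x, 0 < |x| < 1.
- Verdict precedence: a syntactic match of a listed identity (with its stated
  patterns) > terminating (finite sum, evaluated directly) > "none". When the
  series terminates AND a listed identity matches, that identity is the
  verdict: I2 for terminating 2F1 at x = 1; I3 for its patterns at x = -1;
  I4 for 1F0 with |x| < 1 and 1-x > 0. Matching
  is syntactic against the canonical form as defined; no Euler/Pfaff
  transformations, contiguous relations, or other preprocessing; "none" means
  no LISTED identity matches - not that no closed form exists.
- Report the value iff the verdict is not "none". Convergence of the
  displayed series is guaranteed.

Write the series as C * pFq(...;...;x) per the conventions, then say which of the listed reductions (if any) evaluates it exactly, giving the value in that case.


Prefactor \frac{6}{5}, argument \frac{1}{2}: 2F1 with upper {-\frac{2}{3}, \frac{1}{2}} over lower {\frac{5}{12}}. Verdict: none. No listed pattern accepts 2F1(-\frac{2}{3}, \frac{1}{2}; \frac{5}{12}; \frac{1}{2}).

Structural cue: t_0 = \frac{6}{5} here, and the ratio is unreduced: k + 1/2 divides both sides (C = 6/5, x = 1/2).
Term ratio: r(k) = \frac{1}{2} * (k-\frac{2}{3}) (k+\frac{1}{2}) / [(k+\frac{5}{12}) (k+1)] ; factor over Q: parameters, x = \frac{1}{2}, and C = \frac{6}{5}.


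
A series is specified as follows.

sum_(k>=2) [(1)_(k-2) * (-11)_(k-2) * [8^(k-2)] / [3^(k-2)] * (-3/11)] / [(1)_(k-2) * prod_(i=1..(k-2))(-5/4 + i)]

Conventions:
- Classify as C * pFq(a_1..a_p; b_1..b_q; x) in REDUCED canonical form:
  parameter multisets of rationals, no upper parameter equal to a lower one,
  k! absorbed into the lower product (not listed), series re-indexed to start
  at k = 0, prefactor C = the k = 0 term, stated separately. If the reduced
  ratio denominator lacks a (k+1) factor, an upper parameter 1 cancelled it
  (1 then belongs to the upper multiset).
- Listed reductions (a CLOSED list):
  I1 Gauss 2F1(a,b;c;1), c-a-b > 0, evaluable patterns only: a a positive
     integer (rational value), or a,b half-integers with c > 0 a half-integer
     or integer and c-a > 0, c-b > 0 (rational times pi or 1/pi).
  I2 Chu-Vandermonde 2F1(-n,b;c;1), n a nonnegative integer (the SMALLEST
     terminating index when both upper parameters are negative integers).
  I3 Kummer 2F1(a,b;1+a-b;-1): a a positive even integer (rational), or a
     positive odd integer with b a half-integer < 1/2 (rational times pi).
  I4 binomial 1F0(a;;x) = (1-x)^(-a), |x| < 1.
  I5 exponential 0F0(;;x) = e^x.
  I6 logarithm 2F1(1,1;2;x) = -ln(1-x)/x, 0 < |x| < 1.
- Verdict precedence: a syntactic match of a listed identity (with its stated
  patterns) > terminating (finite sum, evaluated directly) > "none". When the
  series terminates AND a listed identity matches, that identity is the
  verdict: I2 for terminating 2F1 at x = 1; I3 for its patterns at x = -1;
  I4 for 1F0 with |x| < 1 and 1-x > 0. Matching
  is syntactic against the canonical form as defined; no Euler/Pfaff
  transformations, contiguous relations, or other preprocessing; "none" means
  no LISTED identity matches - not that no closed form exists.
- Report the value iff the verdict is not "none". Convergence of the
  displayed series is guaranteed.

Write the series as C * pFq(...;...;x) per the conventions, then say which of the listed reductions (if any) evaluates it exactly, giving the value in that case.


With C = -3/11: the canonical form is 2F1(-11, 1; -1/4; 8/3). Verdict: terminating at k = 11: the factor (-11)_k kills every later term; summing the 12 survivors is exact. Value: -94345136539785035/7206630658227.

Key observation: x = (8/3) and the lower running product (C = -3/11) is a rising factorial.
Ratio: r(k) = (8/3) * (k-11) (k+1) / [(k-1/4) (k+1)] - rational in k. x = (8/3); t_0 = -3/11; negate the roots.


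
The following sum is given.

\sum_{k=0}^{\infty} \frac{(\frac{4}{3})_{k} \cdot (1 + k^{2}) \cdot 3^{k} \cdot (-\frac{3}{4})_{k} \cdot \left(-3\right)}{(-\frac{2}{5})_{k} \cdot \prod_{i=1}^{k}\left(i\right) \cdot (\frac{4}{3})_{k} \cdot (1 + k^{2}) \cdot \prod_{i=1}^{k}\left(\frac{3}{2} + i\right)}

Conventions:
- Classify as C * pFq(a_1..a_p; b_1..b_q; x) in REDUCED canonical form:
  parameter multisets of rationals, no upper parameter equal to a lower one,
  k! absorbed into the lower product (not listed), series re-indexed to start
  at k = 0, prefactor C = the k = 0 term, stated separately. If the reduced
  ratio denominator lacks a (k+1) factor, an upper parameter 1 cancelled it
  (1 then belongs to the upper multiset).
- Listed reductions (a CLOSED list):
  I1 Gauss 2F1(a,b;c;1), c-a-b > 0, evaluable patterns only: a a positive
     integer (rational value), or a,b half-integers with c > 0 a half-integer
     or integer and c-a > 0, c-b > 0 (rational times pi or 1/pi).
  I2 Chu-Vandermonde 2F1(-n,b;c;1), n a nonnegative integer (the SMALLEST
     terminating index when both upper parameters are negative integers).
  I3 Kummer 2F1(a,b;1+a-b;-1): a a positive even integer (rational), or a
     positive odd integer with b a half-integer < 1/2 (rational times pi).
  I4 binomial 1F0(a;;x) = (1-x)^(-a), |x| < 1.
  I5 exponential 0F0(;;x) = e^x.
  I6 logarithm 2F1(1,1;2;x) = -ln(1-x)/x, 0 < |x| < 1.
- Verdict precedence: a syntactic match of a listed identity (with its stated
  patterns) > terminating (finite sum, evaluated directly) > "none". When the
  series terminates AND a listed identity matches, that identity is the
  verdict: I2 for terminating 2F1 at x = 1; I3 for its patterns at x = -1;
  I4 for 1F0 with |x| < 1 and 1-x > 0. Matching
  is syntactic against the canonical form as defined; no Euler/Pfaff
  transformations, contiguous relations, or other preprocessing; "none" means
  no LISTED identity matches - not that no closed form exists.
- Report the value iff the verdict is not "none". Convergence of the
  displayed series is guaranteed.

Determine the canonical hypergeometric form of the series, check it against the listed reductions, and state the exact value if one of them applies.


At argument 3: a 1F2 with upper {-\frac{3}{4}}, lower {-\frac{2}{5}, \frac{5}{2}}, scaled by C = -3. Verdict: none here - no I1-I6 shape fits x = 3 with lower {-\frac{2}{5}, \frac{5}{2}}.

The tell: x = 3 and striking the common factor k^2 + 1 reduces the term (prefactor -3).
Ratio: r(k) = 3 * (k-\frac{3}{4}) / [(k-\frac{2}{5}) (k+\frac{5}{2}) (k+1)] - rational in k, leading ratio 3; with t_0 = -3, classification follows.


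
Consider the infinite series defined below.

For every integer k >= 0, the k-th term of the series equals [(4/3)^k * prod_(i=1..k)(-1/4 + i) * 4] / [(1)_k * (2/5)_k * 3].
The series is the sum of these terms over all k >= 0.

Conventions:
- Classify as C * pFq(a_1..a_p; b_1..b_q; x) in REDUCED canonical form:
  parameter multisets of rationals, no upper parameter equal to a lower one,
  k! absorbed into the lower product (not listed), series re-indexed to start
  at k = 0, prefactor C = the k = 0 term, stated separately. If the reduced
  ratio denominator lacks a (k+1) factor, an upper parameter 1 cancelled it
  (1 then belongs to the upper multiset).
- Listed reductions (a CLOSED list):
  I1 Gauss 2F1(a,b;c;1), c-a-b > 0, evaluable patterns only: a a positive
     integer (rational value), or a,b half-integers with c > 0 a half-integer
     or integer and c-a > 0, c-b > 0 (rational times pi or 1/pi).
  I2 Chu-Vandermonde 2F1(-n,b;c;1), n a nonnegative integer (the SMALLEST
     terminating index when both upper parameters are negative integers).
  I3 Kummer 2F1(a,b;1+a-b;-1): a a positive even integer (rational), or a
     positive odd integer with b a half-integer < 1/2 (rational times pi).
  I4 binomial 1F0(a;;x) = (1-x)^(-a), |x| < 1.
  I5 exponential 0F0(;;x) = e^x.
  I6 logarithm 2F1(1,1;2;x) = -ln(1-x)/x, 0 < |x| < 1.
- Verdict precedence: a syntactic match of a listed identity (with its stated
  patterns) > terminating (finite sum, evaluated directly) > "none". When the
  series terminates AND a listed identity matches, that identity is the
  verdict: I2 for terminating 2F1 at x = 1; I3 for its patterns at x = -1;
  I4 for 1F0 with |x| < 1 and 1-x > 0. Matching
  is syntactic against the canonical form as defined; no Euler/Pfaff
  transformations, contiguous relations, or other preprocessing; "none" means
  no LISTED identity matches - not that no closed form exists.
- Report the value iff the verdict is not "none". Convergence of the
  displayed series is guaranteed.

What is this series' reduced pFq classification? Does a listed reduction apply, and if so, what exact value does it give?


Reduced: x = 4/3, 1F1, upper = {3/4}, lower = {2/5}, C = 4/3. Verdict: none - at argument 4/3 the multisets {3/4} ; {2/5} match no listed identity.

The tell: with t_0 = 4/3, (1)_k (C = 4/3, x = 4/3) is k! itself.
Adjacent-term ratio: r(k) = (4/3) * (k+3/4) / [(k+2/5) (k+1)] - rational in k, leading ratio (4/3); with t_0 = 4/3, classification follows.


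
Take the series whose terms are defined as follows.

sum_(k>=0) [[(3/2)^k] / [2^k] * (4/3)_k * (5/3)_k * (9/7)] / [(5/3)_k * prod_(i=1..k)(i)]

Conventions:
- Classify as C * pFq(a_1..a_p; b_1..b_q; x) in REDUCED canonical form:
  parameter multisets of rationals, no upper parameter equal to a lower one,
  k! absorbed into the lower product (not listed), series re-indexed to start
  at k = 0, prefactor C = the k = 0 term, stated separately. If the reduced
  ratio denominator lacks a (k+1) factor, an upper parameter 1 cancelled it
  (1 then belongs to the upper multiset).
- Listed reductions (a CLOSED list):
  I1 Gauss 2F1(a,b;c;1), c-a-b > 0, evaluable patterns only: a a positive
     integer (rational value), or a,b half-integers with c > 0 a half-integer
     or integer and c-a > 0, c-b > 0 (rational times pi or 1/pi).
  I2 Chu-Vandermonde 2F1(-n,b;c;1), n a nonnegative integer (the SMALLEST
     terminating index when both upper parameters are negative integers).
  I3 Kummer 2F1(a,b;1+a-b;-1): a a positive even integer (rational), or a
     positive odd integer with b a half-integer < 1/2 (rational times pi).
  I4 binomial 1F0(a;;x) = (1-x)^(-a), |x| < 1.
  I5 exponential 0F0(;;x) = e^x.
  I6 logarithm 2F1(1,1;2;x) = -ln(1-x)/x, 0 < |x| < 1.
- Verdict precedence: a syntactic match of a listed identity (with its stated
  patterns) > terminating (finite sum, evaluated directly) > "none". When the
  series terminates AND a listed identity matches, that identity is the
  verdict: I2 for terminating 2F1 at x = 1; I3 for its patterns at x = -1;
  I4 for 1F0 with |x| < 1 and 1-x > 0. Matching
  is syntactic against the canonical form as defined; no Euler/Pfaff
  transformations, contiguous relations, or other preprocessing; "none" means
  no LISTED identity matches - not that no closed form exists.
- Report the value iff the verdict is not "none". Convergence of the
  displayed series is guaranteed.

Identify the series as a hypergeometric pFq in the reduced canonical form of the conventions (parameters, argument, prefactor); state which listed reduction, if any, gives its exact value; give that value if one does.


Prefactor 9/7, argument 3/4: 1F0 with upper {4/3} over lower {-}. Verdict: binomial (I4) fires (the 1F0 binomial series: exponent -4/3, x = 3/4). Hence: (9/7) * (1/4)^(-4/3).

Key observation: with t_0 = 9/7, the two k-th powers (C = 9/7) combine into one argument.
Step ratio: r(k) = (3/4) * (k+4/3) / [(k+1)] - rational; roots negated = parameters, x = (3/4), C = 9/7.


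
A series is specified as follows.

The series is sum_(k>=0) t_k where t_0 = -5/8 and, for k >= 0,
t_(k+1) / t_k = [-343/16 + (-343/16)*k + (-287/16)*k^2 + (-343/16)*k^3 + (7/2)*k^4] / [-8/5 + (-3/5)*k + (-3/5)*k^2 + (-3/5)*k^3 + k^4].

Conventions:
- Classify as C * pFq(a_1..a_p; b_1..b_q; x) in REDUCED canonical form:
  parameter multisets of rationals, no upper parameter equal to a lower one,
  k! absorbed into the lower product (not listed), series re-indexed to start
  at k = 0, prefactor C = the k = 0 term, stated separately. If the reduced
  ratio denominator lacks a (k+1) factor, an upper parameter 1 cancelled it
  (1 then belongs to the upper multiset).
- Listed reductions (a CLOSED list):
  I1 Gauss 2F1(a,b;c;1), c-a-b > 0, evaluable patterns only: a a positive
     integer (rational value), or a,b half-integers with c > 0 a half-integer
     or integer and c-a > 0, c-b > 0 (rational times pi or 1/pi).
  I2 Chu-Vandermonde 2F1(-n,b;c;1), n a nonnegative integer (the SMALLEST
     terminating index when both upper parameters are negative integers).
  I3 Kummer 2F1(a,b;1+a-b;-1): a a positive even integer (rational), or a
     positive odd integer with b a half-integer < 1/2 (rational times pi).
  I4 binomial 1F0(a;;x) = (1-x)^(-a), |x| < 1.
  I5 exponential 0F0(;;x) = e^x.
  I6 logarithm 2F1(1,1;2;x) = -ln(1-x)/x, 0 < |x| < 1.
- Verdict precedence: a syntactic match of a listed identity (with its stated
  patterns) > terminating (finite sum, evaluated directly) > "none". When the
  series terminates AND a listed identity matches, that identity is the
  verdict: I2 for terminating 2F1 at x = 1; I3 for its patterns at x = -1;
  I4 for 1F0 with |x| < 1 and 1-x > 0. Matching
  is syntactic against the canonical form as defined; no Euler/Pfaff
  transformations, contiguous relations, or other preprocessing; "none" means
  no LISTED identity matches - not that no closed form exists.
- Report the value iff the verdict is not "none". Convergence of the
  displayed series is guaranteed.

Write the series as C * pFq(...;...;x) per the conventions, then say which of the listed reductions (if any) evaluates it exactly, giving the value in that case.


x = 7/2 here; the reduced form reads 2F1, upper {-7, 7/8}, lower {-8/5}, C = -5/8. Verdict: terminating - the sum ends at index 7 because -7 is a negative integer; exact evaluation follows. Hence: 774573765671833445/4672924418048.

First insight: x = (7/2) and cancel k^2 + 1 from the displayed ratio first; then C = -5/8.
Term ratio: r(k) = (7/2) * (k-7) (k+7/8) / [(k-8/5) (k+1)] - poly over poly, x = (7/2) from leading terms; C = -5/8 at k = 0.


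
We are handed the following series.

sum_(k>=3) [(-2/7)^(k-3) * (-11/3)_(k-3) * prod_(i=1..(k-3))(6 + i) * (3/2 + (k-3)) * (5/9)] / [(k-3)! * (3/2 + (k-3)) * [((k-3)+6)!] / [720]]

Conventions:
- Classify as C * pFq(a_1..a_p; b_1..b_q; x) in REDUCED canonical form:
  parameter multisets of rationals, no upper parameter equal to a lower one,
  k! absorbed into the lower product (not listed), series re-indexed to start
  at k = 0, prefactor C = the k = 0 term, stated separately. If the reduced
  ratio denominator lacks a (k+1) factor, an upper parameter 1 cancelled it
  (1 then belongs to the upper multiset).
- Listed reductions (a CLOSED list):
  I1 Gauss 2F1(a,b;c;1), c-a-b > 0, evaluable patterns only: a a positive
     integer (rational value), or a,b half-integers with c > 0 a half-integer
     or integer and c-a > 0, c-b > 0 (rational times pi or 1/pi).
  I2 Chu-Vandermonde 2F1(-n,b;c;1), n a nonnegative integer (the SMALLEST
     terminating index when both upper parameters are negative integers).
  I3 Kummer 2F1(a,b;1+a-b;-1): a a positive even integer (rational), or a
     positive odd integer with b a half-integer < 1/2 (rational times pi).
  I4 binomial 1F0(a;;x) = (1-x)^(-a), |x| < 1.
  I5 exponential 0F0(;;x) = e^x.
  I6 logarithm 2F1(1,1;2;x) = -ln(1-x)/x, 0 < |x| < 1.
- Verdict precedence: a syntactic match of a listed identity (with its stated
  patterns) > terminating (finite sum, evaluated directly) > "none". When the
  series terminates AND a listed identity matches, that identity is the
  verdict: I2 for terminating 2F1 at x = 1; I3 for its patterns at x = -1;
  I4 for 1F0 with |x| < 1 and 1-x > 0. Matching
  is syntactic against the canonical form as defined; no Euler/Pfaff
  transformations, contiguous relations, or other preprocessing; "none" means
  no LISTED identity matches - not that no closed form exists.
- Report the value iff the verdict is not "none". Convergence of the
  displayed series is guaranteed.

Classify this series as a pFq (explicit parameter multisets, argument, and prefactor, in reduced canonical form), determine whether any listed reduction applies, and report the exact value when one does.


At argument -2/7: a 1F0 with upper {-11/3}, lower {-}, scaled by C = 5/9. Verdict: this is the binomial series (I4) (the 1F0 binomial series: exponent 11/3, x = -2/7). Sum: (5/9) * (9/7)^(11/3).

Key observation: with t_0 = 5/9, the parameter 7 appears in both the upper and lower lists and cancels (alongside the other common factor).
Adjacent-term ratio: r(k) = (-2/7) * (k-11/3) / [(k+1)] - poly over poly, x = (-2/7) from leading terms; C = 5/9 at k = 0.


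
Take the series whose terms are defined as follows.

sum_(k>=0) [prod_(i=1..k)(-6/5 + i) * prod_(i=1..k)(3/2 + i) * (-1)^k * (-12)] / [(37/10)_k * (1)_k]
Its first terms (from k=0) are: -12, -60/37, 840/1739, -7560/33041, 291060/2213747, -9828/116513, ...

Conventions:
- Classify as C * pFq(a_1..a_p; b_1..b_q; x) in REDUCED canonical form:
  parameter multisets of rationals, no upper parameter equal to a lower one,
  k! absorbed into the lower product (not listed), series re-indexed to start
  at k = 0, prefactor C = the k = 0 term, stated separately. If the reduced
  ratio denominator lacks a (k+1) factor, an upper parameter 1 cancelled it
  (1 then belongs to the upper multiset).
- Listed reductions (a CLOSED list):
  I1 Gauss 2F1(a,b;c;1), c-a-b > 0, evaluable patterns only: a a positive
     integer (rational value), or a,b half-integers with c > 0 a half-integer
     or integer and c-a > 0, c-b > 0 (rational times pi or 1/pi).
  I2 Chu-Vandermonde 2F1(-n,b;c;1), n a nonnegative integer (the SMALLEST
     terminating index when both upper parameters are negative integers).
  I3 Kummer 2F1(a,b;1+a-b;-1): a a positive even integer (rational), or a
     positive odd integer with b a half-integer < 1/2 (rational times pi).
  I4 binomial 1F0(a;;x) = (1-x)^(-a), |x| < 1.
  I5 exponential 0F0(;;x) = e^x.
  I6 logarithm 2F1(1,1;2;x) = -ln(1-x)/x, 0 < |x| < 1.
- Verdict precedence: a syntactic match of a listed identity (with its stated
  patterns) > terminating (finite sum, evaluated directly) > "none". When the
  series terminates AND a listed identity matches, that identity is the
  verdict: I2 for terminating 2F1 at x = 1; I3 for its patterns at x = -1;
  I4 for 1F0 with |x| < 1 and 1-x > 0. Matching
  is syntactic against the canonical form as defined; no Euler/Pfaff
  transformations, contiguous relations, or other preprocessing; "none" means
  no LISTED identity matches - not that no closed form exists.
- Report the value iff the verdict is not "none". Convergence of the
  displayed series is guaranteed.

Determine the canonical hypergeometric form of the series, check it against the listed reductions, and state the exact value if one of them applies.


The series (x = -1) is 2F1: upper {-1/5, 5/2}, lower {37/10}, prefactor -12. Verdict: none (x = -1): each listed identity misses the multisets {-1/5, 5/2} ; {37/10}.

Key step: from the first term -12: (1)_k (C = -12) is k! itself.
Adjacent-term ratio: r(k) = (-1) * (k-1/5) (k+5/2) / [(k+37/10) (k+1)] - rational in k, leading ratio (-1); with t_0 = -12, classification follows.


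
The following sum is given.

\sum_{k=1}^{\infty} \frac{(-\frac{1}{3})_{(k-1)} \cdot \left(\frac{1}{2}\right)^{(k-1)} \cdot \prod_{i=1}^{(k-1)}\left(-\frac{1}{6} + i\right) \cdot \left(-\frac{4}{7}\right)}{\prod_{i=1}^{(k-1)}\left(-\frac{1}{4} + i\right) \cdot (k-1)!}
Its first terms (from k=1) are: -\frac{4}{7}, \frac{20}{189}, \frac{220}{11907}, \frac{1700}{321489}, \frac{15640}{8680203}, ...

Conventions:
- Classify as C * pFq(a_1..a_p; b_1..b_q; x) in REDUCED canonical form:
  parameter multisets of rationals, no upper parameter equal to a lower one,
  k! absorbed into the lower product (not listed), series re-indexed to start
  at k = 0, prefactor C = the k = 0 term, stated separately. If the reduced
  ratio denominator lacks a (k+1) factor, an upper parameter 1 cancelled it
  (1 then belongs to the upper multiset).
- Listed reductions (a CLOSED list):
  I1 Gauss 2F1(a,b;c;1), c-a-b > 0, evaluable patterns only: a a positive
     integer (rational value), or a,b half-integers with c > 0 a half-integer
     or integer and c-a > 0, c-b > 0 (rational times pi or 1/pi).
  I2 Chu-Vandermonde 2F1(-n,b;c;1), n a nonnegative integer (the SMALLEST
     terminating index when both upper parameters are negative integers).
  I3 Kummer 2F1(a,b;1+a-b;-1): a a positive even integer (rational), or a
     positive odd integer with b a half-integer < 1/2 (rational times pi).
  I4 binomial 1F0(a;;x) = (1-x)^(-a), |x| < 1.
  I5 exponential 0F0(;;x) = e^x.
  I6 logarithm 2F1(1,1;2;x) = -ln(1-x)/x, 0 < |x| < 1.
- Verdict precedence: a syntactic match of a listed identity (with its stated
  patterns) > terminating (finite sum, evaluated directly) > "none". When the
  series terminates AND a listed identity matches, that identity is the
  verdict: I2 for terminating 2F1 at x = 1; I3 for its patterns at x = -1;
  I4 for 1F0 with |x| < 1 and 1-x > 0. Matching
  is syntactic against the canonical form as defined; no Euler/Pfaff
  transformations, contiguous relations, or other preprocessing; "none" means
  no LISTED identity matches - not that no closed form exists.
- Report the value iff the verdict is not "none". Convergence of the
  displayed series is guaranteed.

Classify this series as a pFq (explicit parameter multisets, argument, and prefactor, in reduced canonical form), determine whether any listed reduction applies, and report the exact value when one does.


Structural cue: t_0 = -\frac{4}{7} here, and the lower running product (C = -4/7) is a rising factorial.
Step ratio: r(k) = \frac{1}{2} * (k-\frac{1}{3}) (k+\frac{5}{6}) / [(k+\frac{3}{4}) (k+1)] - poly over poly, x = \frac{1}{2} from leading terms; C = -\frac{4}{7} at k = 0.

x = \frac{1}{2} here; the reduced form reads 2F1, upper {-\frac{1}{3}, \frac{5}{6}}, lower {\frac{3}{4}}, C = -\frac{4}{7}. Verdict: none. A 2F1 with upper {-\frac{1}{3}, \frac{5}{6}} fits none of I1-I6 at x = \frac{1}{2}; the sum runs forever.


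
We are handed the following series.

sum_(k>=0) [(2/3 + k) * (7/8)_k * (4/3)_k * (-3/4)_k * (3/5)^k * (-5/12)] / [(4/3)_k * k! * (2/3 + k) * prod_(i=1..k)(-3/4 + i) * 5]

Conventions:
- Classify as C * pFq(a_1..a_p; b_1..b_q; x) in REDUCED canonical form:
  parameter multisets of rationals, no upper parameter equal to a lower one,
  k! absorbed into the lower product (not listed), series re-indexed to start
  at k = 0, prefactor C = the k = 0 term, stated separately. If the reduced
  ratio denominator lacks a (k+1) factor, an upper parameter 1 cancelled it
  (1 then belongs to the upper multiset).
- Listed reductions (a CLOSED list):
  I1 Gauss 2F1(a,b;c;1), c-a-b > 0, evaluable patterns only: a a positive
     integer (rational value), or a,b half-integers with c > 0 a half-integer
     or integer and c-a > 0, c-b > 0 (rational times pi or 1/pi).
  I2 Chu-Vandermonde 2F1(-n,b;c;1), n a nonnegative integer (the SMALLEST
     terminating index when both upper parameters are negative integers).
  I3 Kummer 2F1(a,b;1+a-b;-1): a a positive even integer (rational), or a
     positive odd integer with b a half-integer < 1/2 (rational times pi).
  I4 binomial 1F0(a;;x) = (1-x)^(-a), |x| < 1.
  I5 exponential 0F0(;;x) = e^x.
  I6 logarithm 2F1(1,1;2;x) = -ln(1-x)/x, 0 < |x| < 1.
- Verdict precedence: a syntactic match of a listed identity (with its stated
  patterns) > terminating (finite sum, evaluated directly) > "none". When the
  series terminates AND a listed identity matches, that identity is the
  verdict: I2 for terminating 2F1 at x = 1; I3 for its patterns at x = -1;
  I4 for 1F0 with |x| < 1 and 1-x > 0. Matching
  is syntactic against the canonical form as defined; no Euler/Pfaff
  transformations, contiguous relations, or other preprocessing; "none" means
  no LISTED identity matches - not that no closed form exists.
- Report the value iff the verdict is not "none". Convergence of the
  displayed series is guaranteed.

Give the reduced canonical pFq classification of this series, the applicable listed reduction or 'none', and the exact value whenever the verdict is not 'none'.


Key observation: with t_0 = -1/12, the lower running product (prefactor -1/12) is a rising factorial.
Step ratio: r(k) = (3/5) * (k-3/4) (k+7/8) / [(k+1/4) (k+1)] - rational in k. x = (3/5); t_0 = -1/12; negate the roots.

Prefactor -1/12, argument 3/5: 2F1 with upper {-3/4, 7/8} over lower {1/4}. Verdict: none. No listed pattern accepts 2F1(-3/4, 7/8; 1/4; 3/5).


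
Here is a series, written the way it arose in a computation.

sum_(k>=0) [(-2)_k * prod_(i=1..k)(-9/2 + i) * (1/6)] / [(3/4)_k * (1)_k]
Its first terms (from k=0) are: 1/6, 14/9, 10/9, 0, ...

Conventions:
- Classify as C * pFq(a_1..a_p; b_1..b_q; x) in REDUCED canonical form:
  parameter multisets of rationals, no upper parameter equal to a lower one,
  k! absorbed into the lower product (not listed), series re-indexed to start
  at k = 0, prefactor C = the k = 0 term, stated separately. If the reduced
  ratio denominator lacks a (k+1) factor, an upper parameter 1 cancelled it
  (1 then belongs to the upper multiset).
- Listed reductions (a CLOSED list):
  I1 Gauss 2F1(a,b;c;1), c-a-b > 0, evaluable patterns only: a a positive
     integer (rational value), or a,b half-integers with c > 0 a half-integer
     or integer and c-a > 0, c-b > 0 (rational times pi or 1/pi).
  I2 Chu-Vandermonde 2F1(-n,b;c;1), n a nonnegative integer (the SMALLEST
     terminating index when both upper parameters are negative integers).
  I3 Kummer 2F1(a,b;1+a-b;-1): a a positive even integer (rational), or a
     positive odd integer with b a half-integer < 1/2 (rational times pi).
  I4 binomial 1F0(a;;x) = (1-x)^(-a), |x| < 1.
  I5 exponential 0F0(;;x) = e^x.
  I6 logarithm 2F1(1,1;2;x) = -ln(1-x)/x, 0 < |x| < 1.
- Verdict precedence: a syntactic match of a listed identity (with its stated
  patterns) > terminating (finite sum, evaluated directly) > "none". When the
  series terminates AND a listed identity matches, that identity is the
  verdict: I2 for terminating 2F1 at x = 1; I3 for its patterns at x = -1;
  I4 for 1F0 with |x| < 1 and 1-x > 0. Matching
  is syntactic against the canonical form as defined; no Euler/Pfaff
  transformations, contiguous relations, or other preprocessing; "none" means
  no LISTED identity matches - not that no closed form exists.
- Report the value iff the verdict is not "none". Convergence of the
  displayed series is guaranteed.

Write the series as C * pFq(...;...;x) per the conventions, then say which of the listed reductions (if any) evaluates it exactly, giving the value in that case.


Classification (C = 1/6): 2F1 with upper {-7/2, -2}, lower {3/4}, argument x = 1. Verdict: Chu-Vandermonde (I2) matches (terminating 2F1 at x = 1 with n = 2, b = -7/2, c = 3/4). Its exact value is 17/6.

The tell: with t_0 = 1/6, the running product (C = 1/6) telescopes to a rising factorial.
Adjacent-term ratio: r(k) = 1 * (k-7/2) (k-2) / [(k+3/4) (k+1)] - rational; roots negated = parameters, x = 1, C = 1/6.


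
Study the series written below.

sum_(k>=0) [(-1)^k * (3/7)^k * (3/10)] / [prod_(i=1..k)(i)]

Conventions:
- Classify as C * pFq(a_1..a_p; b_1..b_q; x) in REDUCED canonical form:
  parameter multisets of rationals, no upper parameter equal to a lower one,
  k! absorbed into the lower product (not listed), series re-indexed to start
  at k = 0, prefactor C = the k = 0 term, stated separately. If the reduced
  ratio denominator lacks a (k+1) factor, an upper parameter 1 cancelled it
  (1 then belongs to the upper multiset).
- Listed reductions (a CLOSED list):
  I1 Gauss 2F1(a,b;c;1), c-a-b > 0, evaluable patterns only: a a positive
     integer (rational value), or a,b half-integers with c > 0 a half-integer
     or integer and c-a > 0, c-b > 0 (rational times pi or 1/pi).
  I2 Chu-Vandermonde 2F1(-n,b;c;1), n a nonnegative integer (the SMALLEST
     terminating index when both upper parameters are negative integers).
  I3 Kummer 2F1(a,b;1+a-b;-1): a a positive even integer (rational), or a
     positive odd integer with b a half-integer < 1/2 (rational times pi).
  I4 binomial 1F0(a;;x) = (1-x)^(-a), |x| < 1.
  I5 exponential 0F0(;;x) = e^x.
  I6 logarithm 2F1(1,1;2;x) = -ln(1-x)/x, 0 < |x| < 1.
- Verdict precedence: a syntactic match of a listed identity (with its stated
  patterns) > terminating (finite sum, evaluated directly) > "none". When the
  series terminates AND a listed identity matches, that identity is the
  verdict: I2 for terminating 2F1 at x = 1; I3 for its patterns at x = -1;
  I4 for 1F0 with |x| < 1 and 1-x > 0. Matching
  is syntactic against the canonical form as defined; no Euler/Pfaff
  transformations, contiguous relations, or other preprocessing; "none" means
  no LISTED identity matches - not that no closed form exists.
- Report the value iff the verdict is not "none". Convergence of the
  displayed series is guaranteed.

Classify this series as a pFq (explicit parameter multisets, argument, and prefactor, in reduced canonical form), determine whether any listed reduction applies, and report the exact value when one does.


With C = 3/10: the canonical form is 0F0(-; -; -3/7). Verdict: the I5 exponential reduction matches (the 0F0 exponential series at x = -3/7). Sum: (3/10) * e^(-3/7).

Key observation: from the first term 3/10: the (-1)^k factor (C = 3/10, x = -3/7) folds into the argument's sign.
Consecutive-term ratio: r(k) = (-3/7) * 1 / [(k+1)] - rational; roots negated = parameters, x = (-3/7), C = 3/10.


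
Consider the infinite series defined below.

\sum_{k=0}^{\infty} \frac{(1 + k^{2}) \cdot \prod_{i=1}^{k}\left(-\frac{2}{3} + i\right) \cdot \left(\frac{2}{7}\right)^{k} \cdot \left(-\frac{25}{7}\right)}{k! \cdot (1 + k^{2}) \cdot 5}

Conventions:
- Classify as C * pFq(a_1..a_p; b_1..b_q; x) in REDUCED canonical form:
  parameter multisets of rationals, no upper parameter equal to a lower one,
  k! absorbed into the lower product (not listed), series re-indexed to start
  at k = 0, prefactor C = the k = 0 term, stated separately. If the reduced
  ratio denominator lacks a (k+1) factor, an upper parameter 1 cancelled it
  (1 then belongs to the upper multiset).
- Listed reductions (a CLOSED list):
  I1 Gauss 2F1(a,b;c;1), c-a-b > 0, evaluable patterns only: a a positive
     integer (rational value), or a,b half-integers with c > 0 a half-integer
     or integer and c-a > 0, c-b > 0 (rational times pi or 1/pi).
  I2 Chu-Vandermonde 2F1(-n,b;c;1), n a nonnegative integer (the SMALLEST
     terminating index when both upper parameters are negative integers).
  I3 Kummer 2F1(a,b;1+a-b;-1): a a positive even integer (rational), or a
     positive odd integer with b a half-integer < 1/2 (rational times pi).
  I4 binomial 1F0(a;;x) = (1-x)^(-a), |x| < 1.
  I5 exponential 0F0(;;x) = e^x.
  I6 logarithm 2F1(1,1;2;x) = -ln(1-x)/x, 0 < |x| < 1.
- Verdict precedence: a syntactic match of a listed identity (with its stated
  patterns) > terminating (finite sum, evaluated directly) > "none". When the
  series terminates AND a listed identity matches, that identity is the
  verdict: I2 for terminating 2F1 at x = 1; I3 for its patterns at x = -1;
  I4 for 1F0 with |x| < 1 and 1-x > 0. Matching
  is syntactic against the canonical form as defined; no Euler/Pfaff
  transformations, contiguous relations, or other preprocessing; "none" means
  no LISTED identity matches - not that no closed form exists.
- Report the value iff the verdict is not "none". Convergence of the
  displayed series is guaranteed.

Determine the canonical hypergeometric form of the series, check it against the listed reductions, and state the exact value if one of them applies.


Prefactor -\frac{5}{7}, argument \frac{2}{7}: 1F0 with upper {\frac{1}{3}} over lower {-}. Verdict: binomial (I4) matches (the 1F0 binomial series: exponent -1/3, x = \frac{2}{7}). Hence: \left(-\frac{5}{7}\right) \cdot \left(\frac{5}{7}\right)^{-\frac{1}{3}}.

The tell: t_0 = -\frac{5}{7} here, and the constant factors (C = -5/7, x = 2/7) combine into one prefactor.
Consecutive-term ratio: r(k) = \frac{2}{7} * (k+\frac{1}{3}) / [(k+1)] - poly over poly, x = \frac{2}{7} from leading terms; C = -\frac{5}{7} at k = 0.


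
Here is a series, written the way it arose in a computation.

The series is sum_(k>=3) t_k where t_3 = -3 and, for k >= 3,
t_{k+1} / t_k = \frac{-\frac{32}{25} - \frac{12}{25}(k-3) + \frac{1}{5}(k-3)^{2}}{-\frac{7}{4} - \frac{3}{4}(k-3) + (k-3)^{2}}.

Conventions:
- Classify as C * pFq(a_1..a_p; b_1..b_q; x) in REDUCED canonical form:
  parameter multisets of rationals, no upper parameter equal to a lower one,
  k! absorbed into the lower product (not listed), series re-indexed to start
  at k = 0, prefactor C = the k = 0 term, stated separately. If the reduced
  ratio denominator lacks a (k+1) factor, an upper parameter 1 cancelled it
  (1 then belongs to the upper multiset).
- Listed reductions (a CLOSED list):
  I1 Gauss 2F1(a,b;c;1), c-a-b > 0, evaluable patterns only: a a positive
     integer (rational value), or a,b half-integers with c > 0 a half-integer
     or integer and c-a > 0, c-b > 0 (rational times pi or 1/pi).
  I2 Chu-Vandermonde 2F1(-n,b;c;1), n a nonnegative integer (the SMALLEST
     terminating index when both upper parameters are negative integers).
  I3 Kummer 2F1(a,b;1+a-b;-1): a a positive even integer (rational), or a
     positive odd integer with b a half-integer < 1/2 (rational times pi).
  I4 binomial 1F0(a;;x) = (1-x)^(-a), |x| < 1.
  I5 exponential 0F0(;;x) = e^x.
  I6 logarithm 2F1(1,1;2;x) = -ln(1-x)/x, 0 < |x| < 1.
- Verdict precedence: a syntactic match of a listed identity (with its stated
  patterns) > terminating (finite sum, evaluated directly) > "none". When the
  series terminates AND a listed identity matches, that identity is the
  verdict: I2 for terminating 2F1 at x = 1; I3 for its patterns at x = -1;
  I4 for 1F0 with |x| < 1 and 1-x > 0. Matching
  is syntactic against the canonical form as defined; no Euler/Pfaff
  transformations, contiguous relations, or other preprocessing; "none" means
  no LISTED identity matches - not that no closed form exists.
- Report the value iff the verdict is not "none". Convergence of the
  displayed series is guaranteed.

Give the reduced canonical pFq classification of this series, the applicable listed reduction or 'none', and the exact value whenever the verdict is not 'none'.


First insight: x = \frac{1}{5} and the expanded ratio factors over Q; C = -3, roots give parameters.
Step ratio: r(k) = \frac{1}{5} * (k-4) (k+\frac{8}{5}) / [(k-\frac{7}{4}) (k+1)] - rational in k, leading ratio \frac{1}{5}; with t_0 = -3, classification follows.

This is -3 * 2F1(-4, \frac{8}{5}; -\frac{7}{4}; \frac{1}{5}) in reduced canonical form. Verdict: terminating. With -4 upstairs the series is a 5-term polynomial sum; evaluated term by term. Sum: -\frac{53333961}{13671875}.


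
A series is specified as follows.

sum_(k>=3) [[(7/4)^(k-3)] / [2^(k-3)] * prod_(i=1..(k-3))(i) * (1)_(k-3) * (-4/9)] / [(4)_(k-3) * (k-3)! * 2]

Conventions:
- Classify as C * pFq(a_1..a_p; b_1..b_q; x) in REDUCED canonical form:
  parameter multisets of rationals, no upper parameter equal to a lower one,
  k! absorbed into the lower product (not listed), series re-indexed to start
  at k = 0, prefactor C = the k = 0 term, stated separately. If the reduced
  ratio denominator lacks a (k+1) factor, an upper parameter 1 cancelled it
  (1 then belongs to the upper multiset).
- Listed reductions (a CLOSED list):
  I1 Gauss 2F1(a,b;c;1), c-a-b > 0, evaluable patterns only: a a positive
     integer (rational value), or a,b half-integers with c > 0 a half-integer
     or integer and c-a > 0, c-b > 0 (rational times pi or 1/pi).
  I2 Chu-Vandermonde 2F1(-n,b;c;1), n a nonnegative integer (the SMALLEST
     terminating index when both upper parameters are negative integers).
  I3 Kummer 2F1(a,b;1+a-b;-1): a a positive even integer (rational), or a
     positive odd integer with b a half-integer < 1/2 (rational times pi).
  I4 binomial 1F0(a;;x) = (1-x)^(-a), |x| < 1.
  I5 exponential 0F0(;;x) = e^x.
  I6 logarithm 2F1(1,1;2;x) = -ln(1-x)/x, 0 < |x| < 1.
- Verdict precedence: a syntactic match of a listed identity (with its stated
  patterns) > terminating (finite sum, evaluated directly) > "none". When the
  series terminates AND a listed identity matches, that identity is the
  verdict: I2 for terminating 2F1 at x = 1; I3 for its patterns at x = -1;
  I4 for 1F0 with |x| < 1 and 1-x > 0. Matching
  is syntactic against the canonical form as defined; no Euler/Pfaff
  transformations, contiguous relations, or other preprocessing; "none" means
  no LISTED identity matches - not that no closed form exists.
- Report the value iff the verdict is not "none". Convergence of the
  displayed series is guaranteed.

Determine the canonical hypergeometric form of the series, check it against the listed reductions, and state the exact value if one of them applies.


Key step: from the first term -2/9: the running product (C = -2/9) telescopes to a rising factorial.
Consecutive-term ratio: r(k) = (7/8) * (k+1) (k+1) / [(k+4) (k+1)] ; factor over Q: parameters, x = (7/8), and C = -2/9.

Canonical form: C = -2/9 times 2F1 with upper {1, 1}, lower {4}, x = 7/8. Verdict: none. A 2F1 with upper {1, 1} fits none of I1-I6 at x = 7/8; the sum runs forever.


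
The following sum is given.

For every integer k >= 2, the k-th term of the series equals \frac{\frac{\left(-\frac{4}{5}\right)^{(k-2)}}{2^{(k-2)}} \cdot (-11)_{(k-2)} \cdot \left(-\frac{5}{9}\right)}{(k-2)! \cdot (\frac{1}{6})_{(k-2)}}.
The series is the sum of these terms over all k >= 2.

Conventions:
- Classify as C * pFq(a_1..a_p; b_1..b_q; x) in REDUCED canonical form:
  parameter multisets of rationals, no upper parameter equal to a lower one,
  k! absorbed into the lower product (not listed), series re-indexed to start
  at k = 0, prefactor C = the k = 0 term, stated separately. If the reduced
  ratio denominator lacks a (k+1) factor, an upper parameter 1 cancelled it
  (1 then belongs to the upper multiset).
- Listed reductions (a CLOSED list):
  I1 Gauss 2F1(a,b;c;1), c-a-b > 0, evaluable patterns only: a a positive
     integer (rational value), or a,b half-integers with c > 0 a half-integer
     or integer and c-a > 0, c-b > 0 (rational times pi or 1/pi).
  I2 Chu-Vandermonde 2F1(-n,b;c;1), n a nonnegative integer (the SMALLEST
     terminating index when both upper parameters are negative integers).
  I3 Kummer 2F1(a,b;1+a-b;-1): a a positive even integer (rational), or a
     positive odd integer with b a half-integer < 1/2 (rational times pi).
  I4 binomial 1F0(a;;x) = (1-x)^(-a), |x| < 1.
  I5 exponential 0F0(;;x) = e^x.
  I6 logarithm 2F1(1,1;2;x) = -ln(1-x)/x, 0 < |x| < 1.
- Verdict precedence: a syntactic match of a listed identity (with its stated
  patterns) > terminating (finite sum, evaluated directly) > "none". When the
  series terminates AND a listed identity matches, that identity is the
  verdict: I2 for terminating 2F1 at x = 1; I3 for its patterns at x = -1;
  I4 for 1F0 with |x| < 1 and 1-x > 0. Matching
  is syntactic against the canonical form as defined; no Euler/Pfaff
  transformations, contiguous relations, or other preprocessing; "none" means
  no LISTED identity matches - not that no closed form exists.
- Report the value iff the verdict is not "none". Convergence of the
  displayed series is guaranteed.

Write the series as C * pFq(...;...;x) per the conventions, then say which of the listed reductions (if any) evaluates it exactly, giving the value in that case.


Canonical form: C = -\frac{5}{9} times 1F1 with upper {-11}, lower {\frac{1}{6}}, x = -\frac{2}{5}. Verdict: terminating (-11 upstairs). 12 nonzero terms in all; added directly. Its exact value is -\frac{1796435746533712896309083}{30803355833983154296875}.

Key step: t_0 = -\frac{5}{9} here, and the two k-th powers (prefactor -5/9) combine into one argument.
Consecutive-term ratio: r(k) = -\frac{2}{5} * (k-11) / [(k+\frac{1}{6}) (k+1)] ; factor over Q: parameters, x = -\frac{2}{5}, and C = -\frac{5}{9}.
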